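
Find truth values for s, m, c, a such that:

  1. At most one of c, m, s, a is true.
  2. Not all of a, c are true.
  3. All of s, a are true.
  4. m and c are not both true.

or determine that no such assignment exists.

Case s = True:
  (1) with s=T forces c = False.
  (1) with s=T forces m = False.
  (1) with s=T forces a = False.
  Constraint (3) is violated (a=F) — contradiction.
Case s = False:
  Constraint (3) is violated (s=F) — contradiction.
Both cases fail — unsatisfiable.

UNSATISFIABLE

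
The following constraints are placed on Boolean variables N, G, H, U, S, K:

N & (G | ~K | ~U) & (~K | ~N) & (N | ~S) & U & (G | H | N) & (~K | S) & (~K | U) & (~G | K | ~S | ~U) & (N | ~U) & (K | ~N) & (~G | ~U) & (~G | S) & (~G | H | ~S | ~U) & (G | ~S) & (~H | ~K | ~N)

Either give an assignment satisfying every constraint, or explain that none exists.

Unsatisfiable

Case N = True:
  (~K | ~N) forces K = False.
  Clause (K | ~N) is falsified — contradiction.
Case N = False:
  Clause (N) is falsified — contradiction.
Both cases fail, so the formula is unsatisfiable.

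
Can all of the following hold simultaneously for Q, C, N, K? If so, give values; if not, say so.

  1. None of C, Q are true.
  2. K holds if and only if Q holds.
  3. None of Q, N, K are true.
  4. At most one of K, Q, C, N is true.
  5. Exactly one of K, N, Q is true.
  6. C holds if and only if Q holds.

No satisfying assignment exists.

Case K = True:
  Constraint (3) is violated (K=T) — contradiction.
Case K = False:
  (1) forces C = False.
  (1) forces Q = False.
  (3) forces N = False.
  Constraint (5) is violated (K=F, N=F, Q=F) — contradiction.
Both cases fail — unsatisfiable.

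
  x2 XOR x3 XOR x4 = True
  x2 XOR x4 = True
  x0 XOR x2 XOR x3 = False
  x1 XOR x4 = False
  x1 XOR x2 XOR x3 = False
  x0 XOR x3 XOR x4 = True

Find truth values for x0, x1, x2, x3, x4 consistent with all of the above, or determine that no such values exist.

Unsatisfiable — no assignment works.

Adding constraints 1, 4, 5 mod 2: every variable appears an even number of times on the left, so the left side is 0.
But the right sides sum to 1 (mod 2). 0 ≠ 1 — the system is inconsistent.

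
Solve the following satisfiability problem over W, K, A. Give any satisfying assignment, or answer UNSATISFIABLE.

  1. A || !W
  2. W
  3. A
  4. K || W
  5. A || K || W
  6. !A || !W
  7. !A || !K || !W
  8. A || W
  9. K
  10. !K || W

Unsatisfiable — no assignment works.

Case W = True:
  (A || !W) forces A = True.
  Clause (!A || !W) is falsified — contradiction.
Case W = False:
  Clause (W) is falsified — contradiction.
Both cases fail, so the formula is unsatisfiable.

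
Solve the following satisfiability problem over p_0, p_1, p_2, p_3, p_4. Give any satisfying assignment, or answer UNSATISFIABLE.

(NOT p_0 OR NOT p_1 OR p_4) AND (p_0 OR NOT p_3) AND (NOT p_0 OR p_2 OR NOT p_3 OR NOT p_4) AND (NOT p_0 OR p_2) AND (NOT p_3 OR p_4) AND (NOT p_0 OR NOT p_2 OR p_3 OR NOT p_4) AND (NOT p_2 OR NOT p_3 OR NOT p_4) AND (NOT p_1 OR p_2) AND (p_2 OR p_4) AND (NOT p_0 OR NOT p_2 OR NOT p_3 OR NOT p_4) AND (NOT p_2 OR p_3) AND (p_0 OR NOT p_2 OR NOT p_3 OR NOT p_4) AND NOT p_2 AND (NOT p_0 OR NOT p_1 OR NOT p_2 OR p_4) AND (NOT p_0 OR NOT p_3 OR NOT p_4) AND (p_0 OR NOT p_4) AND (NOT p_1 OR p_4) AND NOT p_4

Unsatisfiable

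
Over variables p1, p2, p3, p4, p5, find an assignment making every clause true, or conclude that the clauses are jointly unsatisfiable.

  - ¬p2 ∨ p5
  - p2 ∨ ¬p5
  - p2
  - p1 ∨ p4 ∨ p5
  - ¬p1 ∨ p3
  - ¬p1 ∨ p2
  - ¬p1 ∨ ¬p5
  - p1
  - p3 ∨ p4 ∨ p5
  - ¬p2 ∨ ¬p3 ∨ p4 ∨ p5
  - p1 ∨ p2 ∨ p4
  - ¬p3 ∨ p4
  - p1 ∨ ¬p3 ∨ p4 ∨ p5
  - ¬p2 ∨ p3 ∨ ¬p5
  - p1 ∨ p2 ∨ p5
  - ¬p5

UNSATISFIABLE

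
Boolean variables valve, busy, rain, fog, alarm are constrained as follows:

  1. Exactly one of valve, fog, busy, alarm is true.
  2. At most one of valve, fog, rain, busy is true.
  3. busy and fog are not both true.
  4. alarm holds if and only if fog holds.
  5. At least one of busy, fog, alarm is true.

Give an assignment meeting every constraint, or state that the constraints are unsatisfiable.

valve = False, busy = True, rain = False, fog = False, alarm = False

  (1) {valve, fog, busy, alarm}: 1 true — exactly one ✓
  (2) {valve, fog, rain, busy}: 1 true — at most one ✓
  (3) busy=T, fog=F — not both ✓
  (4) alarm=F, fog=F — same ✓
  (5) {busy, fog, alarm}: 1 true — at least one ✓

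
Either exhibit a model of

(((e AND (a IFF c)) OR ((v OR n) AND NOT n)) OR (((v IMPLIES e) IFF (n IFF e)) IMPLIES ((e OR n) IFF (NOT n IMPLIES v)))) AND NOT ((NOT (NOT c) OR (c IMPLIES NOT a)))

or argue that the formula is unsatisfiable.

The conjunct NOT ((NOT (NOT c) OR (c IMPLIES NOT a))) is unsatisfiable on its own:
  a=F, c=F: evaluates to False.
  a=F, c=T: evaluates to False.
  a=T, c=F: evaluates to False.
  a=T, c=T: evaluates to False.
So the whole conjunction is unsatisfiable.

No satisfying assignment exists.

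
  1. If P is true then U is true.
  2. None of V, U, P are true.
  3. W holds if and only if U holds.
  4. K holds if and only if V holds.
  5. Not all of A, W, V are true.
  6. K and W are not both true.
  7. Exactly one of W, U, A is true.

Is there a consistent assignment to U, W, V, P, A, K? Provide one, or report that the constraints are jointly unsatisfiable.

U = False; W = False; V = False; P = False; A = True; K = False

  (1) P=F ⇒ U: vacuous ✓
  (2) {V, U, P}: 0 true — none ✓
  (3) W=F, U=F — same ✓
  (4) K=F, V=F — same ✓
  (5) {A, W, V}: 1/3 true — not all ✓
  (6) K=F, W=F — not both ✓
  (7) {W, U, A}: 1 true — exactly one ✓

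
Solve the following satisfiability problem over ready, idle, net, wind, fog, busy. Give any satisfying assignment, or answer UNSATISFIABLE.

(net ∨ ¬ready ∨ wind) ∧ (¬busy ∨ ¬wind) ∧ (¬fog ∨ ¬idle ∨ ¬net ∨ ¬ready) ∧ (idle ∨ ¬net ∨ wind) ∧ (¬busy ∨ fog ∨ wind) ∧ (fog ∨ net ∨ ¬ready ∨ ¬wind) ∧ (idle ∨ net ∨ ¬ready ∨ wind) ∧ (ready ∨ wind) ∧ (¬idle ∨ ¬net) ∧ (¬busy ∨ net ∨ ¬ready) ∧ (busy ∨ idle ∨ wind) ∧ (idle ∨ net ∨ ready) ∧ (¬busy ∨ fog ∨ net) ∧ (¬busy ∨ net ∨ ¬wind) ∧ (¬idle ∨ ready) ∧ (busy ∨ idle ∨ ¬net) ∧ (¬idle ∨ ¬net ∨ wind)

ready: True, idle: True, net: False, wind: True, fog: True, busy: False

Set ready = True.
Set idle = True.
  then (¬idle ∨ ¬net) forces net = False.
  then (¬busy ∨ net ∨ ¬ready) forces busy = False.
  then (net ∨ ¬ready ∨ wind) forces wind = True.
  then (fog ∨ net ∨ ¬ready ∨ ¬wind) forces fog = True.
All clauses satisfied.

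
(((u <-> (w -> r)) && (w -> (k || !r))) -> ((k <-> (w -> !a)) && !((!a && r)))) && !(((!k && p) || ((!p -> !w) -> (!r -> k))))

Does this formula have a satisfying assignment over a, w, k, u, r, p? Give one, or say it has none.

a=T, w=F, k=F, u=F, r=F, p=F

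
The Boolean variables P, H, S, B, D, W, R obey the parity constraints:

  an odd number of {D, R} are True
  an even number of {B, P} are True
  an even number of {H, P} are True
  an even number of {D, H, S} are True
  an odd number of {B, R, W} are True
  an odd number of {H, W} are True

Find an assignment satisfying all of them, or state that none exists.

P=T, H=T, S=F, B=T, D=T, W=F, R=F

{D, R}: 1 true → odd ✓
{B, P}: 2 true → even ✓
{H, P}: 2 true → even ✓
{D, H, S}: 2 true → even ✓
{B, R, W}: 1 true → odd ✓
{H, W}: 1 true → odd ✓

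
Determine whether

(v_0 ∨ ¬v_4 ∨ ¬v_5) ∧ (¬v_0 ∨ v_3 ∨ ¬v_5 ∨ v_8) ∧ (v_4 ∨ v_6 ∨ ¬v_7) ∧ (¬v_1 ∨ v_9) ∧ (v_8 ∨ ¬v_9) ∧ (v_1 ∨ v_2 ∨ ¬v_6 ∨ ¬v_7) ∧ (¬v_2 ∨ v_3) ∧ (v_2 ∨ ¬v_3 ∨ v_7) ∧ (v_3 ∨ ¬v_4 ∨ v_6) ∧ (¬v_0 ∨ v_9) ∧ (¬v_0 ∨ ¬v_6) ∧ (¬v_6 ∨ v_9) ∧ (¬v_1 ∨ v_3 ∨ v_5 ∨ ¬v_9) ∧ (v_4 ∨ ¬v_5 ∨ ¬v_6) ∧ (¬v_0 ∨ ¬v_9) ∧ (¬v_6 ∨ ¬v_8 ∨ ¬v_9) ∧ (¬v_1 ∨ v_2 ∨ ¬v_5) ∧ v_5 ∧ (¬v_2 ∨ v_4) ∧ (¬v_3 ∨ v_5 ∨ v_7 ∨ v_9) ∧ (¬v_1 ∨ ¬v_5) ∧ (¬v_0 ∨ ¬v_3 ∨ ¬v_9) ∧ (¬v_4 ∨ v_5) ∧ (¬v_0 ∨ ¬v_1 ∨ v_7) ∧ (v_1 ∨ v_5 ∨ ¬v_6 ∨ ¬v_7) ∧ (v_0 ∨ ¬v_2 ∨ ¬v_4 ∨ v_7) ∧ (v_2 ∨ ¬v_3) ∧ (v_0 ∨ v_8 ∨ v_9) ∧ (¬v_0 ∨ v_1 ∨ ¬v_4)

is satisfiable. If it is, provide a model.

Unit clause (v_5) forces v_5 = True.
In (¬v_1 ∨ ¬v_5) only ¬v_1 is left, so v_1 = False.
Set v_0 = False.
  then (v_0 ∨ ¬v_4 ∨ ¬v_5) forces v_4 = False.
  then (v_4 ∨ ¬v_5 ∨ ¬v_6) forces v_6 = False.
  then (¬v_2 ∨ v_4) forces v_2 = False.
  then (v_2 ∨ ¬v_3) forces v_3 = False.
  then (v_4 ∨ v_6 ∨ ¬v_7) forces v_7 = False.
Try v_8 = False:
  (v_8 ∨ ¬v_9) forces v_9 = False.
  clause (v_0 ∨ v_8 ∨ v_9) is falsified — backtrack.
So v_8 = True.
Set v_9 = True.
All clauses satisfied.

v_0 = False, v_1 = False, v_2 = False, v_3 = False, v_4 = False, v_5 = True, v_6 = False, v_7 = False, v_8 = True, v_9 = True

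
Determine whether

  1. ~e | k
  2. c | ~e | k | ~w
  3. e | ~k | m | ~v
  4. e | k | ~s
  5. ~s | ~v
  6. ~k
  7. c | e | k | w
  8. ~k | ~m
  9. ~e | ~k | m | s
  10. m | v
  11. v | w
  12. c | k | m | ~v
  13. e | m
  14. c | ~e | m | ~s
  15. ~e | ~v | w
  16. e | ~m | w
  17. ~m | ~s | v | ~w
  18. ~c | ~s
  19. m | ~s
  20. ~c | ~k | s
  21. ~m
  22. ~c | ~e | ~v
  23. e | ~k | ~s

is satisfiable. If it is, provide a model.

Unsatisfiable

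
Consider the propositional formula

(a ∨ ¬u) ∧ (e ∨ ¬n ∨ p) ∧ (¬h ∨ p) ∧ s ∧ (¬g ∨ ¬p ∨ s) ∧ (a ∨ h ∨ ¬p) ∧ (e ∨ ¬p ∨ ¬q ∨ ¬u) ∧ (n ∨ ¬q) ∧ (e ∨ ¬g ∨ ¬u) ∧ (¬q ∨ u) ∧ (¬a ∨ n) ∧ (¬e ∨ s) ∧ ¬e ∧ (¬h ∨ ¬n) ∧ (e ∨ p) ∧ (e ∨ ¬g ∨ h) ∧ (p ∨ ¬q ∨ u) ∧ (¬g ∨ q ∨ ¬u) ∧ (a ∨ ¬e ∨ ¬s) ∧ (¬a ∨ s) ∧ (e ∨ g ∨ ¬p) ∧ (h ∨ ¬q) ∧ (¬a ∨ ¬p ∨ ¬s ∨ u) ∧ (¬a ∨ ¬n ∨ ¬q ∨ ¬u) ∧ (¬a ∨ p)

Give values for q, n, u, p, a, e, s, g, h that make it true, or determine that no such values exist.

q = False, n = False, u = False, p = True, a = False, e = False, s = True, g = True, h = True

Unit clause (s) forces s = True.
Unit clause (¬e) forces e = False.
In (e ∨ p) only p is left, so p = True.
In (e ∨ g ∨ ¬p) only g is left, so g = True.
In (e ∨ ¬g ∨ ¬u) only ¬u is left, so u = False.
In (¬q ∨ u) only ¬q is left, so q = False.
In (e ∨ ¬g ∨ h) only h is left, so h = True.
In (¬a ∨ ¬p ∨ ¬s ∨ u) only ¬a is left, so a = False.
In (¬h ∨ ¬n) only ¬n is left, so n = False.
All clauses satisfied.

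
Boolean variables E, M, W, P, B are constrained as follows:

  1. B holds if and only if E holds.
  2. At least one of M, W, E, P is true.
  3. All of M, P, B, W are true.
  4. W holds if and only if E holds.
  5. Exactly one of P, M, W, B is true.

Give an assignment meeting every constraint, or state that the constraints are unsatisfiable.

The formula is unsatisfiable.

Case M = True:
  (3) forces P = True.
  Constraint (5) is violated (P=T, M=T) — contradiction.
Case M = False:
  Constraint (3) is violated (M=F) — contradiction.
Both cases fail — unsatisfiable.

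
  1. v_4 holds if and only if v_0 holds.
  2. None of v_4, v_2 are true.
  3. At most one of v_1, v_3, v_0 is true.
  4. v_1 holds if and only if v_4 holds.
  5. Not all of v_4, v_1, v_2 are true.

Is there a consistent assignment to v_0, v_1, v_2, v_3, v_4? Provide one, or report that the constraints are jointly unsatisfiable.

v_0: False, v_1: False, v_2: False, v_3: True, v_4: False

  (1) v_4=F, v_0=F — same ✓
  (2) {v_4, v_2}: 0 true — none ✓
  (3) {v_1, v_3, v_0}: 1 true — at most one ✓
  (4) v_1=F, v_4=F — same ✓
  (5) {v_4, v_1, v_2}: 0/3 true — not all ✓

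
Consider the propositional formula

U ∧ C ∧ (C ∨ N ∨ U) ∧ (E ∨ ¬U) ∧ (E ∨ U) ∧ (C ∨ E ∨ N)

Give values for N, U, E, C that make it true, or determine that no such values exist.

Unit clause (U) forces U = True.
Unit clause (C) forces C = True.
In (E ∨ ¬U) only E is left, so E = True.
Set N = False.
All clauses satisfied.

N = False; U = True; E = True; C = True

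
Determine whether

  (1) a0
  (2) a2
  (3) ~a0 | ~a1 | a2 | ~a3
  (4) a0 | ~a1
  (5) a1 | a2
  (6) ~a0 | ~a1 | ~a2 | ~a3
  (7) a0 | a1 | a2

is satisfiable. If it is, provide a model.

a0: True; a1: False; a2: True; a3: False

Unit clause (a0) forces a0 = True.
Unit clause (a2) forces a2 = True.
Set a1 = False.
Set a3 = False.
Check each clause:
  (a0): a0 holds.
  (a2): a2 holds.
  (~a0 | ~a1 | a2 | ~a3): ~a1 holds.
  (a0 | ~a1): a0 holds.
  (a1 | a2): a2 holds.
  (~a0 | ~a1 | ~a2 | ~a3): ~a1 holds.
  (a0 | a1 | a2): a0 holds.
All clauses satisfied.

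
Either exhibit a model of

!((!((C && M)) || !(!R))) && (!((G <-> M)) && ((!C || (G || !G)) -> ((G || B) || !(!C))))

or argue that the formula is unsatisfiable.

R=F, G=F, M=T, C=T, B=T

  !((!((C && M)) || !(!R))) = True
    !((C && M)) || !(!R) = False
      !((C && M)) = False
        C && M = True
      !(!R) = False
        !R = True
  !((G <-> M)) && ((!C || (G || !G)) -> ((G || B) || !(!C))) = True
    !((G <-> M)) = True
      G <-> M = False
    (!C || (G || !G)) -> ((G || B) || !(!C)) = True
      !C || (G || !G) = True
        !C = False
        G || !G = True
          !G = True
      (G || B) || !(!C) = True
        G || B = True
        !(!C) = True
          !C = False
Both conjuncts True, so the formula holds.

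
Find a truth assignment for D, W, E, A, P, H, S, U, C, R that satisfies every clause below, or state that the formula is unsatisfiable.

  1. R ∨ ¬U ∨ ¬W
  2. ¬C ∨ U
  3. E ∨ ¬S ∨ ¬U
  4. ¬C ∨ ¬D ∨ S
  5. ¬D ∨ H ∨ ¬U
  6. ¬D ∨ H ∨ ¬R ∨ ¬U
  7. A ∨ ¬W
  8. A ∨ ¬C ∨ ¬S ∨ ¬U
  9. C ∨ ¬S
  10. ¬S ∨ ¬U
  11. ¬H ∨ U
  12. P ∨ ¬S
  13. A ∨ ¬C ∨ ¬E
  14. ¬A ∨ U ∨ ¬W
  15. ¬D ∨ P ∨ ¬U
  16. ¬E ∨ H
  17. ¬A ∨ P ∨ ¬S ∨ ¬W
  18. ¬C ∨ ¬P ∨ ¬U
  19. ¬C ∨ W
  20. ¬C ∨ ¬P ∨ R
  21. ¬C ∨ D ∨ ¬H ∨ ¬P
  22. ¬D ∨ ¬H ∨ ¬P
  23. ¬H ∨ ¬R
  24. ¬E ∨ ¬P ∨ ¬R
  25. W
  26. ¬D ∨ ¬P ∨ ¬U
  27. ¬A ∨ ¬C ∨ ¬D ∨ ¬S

D = False, W = True, E = False, A = True, P = True, H = False, S = False, U = True, C = False, R = True

Unit clause (W) forces W = True.
In (A ∨ ¬W) only A is left, so A = True.
In (¬A ∨ U ∨ ¬W) only U is left, so U = True.
In (R ∨ ¬U ∨ ¬W) only R is left, so R = True.
In (¬S ∨ ¬U) only ¬S is left, so S = False.
In (¬H ∨ ¬R) only ¬H is left, so H = False.
In (¬D ∨ H ∨ ¬U) only ¬D is left, so D = False.
In (¬E ∨ H) only ¬E is left, so E = False.
Set P = True.
  then (¬C ∨ ¬P ∨ ¬U) forces C = False.
All clauses satisfied.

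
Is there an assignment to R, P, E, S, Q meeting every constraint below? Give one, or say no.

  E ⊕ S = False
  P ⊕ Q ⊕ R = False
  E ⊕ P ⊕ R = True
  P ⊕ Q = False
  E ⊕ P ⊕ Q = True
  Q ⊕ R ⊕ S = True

R=F, P=F, E=T, S=T, Q=F

E ⊕ S = T ⊕ T = False ✓
P ⊕ Q ⊕ R = F ⊕ F ⊕ F = False ✓
E ⊕ P ⊕ R = T ⊕ F ⊕ F = True ✓
P ⊕ Q = F ⊕ F = False ✓
E ⊕ P ⊕ Q = T ⊕ F ⊕ F = True ✓
Q ⊕ R ⊕ S = F ⊕ F ⊕ T = True ✓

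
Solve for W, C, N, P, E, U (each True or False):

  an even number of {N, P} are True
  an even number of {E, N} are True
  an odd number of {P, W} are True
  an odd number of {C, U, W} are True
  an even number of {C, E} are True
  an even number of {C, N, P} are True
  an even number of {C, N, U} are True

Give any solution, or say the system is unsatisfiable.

W=T, C=F, N=F, P=F, E=F, U=F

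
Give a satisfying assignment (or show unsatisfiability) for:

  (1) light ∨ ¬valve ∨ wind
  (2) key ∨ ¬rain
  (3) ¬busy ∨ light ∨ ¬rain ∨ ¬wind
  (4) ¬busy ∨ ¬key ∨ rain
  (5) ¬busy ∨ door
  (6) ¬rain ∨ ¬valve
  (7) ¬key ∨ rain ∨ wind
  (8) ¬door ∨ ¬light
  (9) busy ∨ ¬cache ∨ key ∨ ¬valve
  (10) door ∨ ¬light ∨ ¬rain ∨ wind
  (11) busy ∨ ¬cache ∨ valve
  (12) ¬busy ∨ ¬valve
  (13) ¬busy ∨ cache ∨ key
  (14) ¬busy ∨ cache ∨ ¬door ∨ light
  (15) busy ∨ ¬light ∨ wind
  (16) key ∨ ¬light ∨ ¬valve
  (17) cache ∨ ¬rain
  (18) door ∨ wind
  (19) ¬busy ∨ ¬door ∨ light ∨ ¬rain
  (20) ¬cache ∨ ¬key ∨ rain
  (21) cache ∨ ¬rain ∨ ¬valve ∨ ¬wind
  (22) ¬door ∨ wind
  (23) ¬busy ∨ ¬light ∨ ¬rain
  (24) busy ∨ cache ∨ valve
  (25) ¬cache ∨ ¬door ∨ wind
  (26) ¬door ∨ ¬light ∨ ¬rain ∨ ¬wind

Set valve = True.
  then (¬rain ∨ ¬valve) forces rain = False.
  then (¬busy ∨ ¬valve) forces busy = False.
Set door = False.
  then (door ∨ wind) forces wind = True.
Try cache = True:
  (busy ∨ ¬cache ∨ key ∨ ¬valve) forces key = True.
  clause (¬cache ∨ ¬key ∨ rain) is falsified — backtrack.
So cache = False.
Set light = False.
Set key = False.
All clauses satisfied.

valve = True, door = False, cache = False, wind = True, light = False, key = False, busy = False, rain = False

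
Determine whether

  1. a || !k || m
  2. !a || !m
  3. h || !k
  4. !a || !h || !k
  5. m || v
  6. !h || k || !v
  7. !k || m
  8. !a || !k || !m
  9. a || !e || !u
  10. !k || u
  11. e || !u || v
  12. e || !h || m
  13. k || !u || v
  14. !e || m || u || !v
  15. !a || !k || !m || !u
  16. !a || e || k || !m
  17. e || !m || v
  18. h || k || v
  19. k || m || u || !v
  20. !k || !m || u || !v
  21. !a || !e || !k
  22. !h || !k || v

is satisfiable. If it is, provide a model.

k: False, a: True, v: True, m: False, u: True, h: False, e: True

Set k = False.
Set a = True.
  then (!a || !m) forces m = False.
  then (m || v) forces v = True.
  then (!h || k || !v) forces h = False.
  then (k || m || u || !v) forces u = True.
Set e = True.
All clauses satisfied.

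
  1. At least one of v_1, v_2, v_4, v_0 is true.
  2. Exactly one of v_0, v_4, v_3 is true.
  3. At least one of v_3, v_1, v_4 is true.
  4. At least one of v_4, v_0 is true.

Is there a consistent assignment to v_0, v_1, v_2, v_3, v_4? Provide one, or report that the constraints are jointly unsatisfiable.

v_0 = True, v_1 = True, v_2 = False, v_3 = False, v_4 = False

  (1) {v_1, v_2, v_4, v_0}: 2 true — at least one ✓
  (2) {v_0, v_4, v_3}: 1 true — exactly one ✓
  (3) {v_3, v_1, v_4}: 1 true — at least one ✓
  (4) {v_4, v_0}: 1 true — at least one ✓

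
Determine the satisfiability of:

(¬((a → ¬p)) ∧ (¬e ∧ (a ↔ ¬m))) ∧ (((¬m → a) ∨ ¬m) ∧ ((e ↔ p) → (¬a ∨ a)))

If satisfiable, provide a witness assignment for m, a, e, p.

m = False; a = True; e = False; p = True

  ¬((a → ¬p)) ∧ (¬e ∧ (a ↔ ¬m)) = True
    ¬((a → ¬p)) = True
      a → ¬p = False
        ¬p = False
    ¬e ∧ (a ↔ ¬m) = True
      ¬e = True
      a ↔ ¬m = True
        ¬m = True
  ((¬m → a) ∨ ¬m) ∧ ((e ↔ p) → (¬a ∨ a)) = True
    (¬m → a) ∨ ¬m = True
      ¬m → a = True
        ¬m = True
      ¬m = True
    (e ↔ p) → (¬a ∨ a) = True
      e ↔ p = False
      ¬a ∨ a = True
        ¬a = False
Both conjuncts True, so the formula holds.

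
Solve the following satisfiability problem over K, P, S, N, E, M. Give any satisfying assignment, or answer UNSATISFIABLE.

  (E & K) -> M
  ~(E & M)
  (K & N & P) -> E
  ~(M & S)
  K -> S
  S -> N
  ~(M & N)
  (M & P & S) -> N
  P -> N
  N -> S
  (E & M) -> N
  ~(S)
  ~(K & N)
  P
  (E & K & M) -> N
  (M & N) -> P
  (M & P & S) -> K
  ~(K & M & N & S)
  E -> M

Unsatisfiable — no assignment works.

Case S = True:
  Clause (~S) is falsified — contradiction.
Case S = False:
  (P) forces P = True.
  (N | ~P) forces N = True.
  Clause (~N | S) is falsified — contradiction.
Both cases fail, so the formula is unsatisfiable.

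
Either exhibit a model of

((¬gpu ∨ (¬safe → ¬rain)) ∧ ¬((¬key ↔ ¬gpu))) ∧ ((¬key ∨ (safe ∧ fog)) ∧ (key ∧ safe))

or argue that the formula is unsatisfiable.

safe=T, rain=F, gpu=F, key=T, fog=T

  (¬gpu ∨ (¬safe → ¬rain)) ∧ ¬((¬key ↔ ¬gpu)) = True
    ¬gpu ∨ (¬safe → ¬rain) = True
      ¬gpu = True
      ¬safe → ¬rain = True
        ¬safe = False
        ¬rain = True
    ¬((¬key ↔ ¬gpu)) = True
      ¬key ↔ ¬gpu = False
        ¬key = False
        ¬gpu = True
  (¬key ∨ (safe ∧ fog)) ∧ (key ∧ safe) = True
    ¬key ∨ (safe ∧ fog) = True
      ¬key = False
      safe ∧ fog = True
    key ∧ safe = True
Both conjuncts True, so the formula holds.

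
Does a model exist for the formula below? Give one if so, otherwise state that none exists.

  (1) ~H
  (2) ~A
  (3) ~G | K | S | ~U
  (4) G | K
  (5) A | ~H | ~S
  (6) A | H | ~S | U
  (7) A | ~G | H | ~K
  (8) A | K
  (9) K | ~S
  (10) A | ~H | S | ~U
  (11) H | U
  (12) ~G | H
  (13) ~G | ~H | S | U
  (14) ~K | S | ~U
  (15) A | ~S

Unsatisfiable

Case H = True:
  Clause (~H) is falsified — contradiction.
Case H = False:
  (~A) forces A = False.
  (A | K) forces K = True.
  (A | ~G | H | ~K) forces G = False.
  (H | U) forces U = True.
  (~K | S | ~U) forces S = True.
  Clause (A | ~S) is falsified — contradiction.
Both cases fail, so the formula is unsatisfiable.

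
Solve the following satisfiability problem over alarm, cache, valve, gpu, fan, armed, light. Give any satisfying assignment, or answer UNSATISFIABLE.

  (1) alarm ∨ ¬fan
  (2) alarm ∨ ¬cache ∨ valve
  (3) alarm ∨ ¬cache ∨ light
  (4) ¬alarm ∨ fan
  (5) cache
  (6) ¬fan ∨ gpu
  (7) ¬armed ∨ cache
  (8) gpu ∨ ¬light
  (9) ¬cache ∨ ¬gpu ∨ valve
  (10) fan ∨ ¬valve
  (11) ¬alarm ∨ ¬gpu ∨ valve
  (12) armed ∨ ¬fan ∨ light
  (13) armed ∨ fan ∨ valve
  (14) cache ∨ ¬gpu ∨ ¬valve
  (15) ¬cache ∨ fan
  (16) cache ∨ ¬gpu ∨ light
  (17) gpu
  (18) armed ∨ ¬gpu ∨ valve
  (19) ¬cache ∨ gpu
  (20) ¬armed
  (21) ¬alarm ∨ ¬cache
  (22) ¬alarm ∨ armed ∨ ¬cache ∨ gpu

No satisfying assignment exists.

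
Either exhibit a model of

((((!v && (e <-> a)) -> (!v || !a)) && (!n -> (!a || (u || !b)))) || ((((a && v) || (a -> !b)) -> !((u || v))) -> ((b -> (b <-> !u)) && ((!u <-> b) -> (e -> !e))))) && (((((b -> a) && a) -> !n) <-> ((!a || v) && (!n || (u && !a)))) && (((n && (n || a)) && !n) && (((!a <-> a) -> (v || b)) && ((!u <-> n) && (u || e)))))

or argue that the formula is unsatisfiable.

No satisfying assignment exists.

Case n = True: the conjunct !n is False.
Case n = False: the conjunct n is False.
Both cases fail — unsatisfiable.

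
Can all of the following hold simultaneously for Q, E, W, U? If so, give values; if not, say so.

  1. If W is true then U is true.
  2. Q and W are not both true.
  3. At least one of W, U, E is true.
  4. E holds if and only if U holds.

Q = True; E = True; W = False; U = True

  (1) W=F ⇒ U: vacuous ✓
  (2) Q=T, W=F — not both ✓
  (3) {W, U, E}: 2 true — at least one ✓
  (4) E=T, U=T — same ✓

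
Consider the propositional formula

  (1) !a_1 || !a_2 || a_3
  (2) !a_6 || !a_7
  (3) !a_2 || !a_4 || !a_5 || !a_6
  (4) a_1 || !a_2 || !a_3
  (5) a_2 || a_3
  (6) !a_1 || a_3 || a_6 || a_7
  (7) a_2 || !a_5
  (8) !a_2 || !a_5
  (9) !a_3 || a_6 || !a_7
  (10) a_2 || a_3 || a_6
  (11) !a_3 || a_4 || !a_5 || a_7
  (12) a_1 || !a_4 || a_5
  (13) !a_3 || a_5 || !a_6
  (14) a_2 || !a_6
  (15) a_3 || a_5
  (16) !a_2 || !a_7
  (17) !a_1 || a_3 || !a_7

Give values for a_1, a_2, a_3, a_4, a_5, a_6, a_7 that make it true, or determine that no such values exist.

a_1 = True, a_2 = True, a_3 = True, a_4 = False, a_5 = False, a_6 = False, a_7 = False

Set a_1 = True.
Set a_2 = True.
  then (!a_1 || !a_2 || a_3) forces a_3 = True.
  then (!a_2 || !a_5) forces a_5 = False.
  then (!a_3 || a_5 || !a_6) forces a_6 = False.
  then (!a_2 || !a_7) forces a_7 = False.
Set a_4 = False.
All clauses satisfied.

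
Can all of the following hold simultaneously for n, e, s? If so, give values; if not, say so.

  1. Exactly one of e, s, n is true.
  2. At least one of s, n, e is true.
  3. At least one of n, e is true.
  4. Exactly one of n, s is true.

n = True, e = False, s = False

  (1) {e, s, n}: 1 true — exactly one ✓
  (2) {s, n, e}: 1 true — at least one ✓
  (3) {n, e}: 1 true — at least one ✓
  (4) {n, s}: 1 true — exactly one ✓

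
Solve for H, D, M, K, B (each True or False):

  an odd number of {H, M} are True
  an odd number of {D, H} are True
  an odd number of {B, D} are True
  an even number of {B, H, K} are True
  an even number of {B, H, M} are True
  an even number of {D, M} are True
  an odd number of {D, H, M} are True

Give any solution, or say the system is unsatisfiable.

H = True, D = False, M = False, K = False, B = True

{H, M}: 1 true → odd ✓
{D, H}: 1 true → odd ✓
{B, D}: 1 true → odd ✓
{B, H, K}: 2 true → even ✓
{B, H, M}: 2 true → even ✓
{D, M}: 0 true → even ✓
{D, H, M}: 1 true → odd ✓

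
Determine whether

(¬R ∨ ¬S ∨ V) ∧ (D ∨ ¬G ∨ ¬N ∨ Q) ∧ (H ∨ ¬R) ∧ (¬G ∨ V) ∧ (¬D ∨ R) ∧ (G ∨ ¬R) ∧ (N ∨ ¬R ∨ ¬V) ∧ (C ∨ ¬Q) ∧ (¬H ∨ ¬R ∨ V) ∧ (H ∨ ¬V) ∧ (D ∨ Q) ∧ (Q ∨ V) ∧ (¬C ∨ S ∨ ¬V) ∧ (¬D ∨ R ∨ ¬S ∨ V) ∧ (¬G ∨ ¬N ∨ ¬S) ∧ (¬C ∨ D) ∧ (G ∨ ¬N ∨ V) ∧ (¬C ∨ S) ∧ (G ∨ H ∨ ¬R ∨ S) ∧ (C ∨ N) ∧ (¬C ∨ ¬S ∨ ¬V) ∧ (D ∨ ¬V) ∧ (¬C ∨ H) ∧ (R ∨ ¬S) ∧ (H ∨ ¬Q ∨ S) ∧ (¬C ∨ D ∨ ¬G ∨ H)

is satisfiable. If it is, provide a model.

G=T, C=F, H=T, D=T, V=T, Q=F, S=F, R=T, N=T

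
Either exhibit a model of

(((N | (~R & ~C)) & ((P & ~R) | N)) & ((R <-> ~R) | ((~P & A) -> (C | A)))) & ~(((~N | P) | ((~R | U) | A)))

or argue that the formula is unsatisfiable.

C: True, U: False, P: False, N: True, A: False, R: True

  ((N | (~R & ~C)) & ((P & ~R) | N)) & ((R <-> ~R) | ((~P & A) -> (C | A))) = True
    (N | (~R & ~C)) & ((P & ~R) | N) = True
      N | (~R & ~C) = True
        ~R & ~C = False
          ~R = False
          ~C = False
      (P & ~R) | N = True
        P & ~R = False
          ~R = False
    (R <-> ~R) | ((~P & A) -> (C | A)) = True
      R <-> ~R = False
        ~R = False
      (~P & A) -> (C | A) = True
        ~P & A = False
          ~P = True
        C | A = True
  ~(((~N | P) | ((~R | U) | A))) = True
    (~N | P) | ((~R | U) | A) = False
      ~N | P = False
        ~N = False
      (~R | U) | A = False
        ~R | U = False
          ~R = False
Both conjuncts True, so the formula holds.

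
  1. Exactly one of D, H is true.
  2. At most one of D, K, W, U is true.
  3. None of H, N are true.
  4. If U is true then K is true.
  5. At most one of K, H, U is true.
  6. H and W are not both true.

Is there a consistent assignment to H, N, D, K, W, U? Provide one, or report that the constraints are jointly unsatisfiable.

H = False, N = False, D = True, K = False, W = False, U = False

  (1) {D, H}: 1 true — exactly one ✓
  (2) {D, K, W, U}: 1 true — at most one ✓
  (3) {H, N}: 0 true — none ✓
  (4) U=F ⇒ K: vacuous ✓
  (5) {K, H, U}: 0 true — at most one ✓
  (6) H=F, W=F — not both ✓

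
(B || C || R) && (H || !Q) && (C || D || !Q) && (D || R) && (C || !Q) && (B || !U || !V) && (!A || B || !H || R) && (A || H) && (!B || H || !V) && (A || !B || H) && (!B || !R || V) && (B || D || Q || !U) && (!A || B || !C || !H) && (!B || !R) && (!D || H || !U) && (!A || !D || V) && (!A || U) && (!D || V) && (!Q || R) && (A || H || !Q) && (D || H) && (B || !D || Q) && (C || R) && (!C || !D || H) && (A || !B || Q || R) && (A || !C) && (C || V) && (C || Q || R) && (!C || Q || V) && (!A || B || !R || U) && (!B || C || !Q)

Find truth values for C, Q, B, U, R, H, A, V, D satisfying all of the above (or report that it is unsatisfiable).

C=T; Q=F; B=T; U=T; R=F; H=T; A=T; V=T; D=T

Set C = True.
  then (A || !C) forces A = True.
  then (!A || U) forces U = True.
Try Q = True:
  (H || !Q) forces H = True.
  (!A || B || !C || !H) forces B = True.
  (!B || !R) forces R = False.
  clause (!Q || R) is falsified — backtrack.
So Q = False.
  then (!C || Q || V) forces V = True.
  then (B || !U || !V) forces B = True.
  then (!B || H || !V) forces H = True.
  then (!B || !R) forces R = False.
  then (D || R) forces D = True.
All clauses satisfied.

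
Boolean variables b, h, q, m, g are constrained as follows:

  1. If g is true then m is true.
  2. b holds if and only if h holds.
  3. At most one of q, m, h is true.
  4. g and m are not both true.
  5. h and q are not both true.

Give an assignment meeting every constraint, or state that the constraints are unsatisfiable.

b=F, h=F, q=F, m=F, g=F

  (1) g=F ⇒ m: vacuous ✓
  (2) b=F, h=F — same ✓
  (3) {q, m, h}: 0 true — at most one ✓
  (4) g=F, m=F — not both ✓
  (5) h=F, q=F — not both ✓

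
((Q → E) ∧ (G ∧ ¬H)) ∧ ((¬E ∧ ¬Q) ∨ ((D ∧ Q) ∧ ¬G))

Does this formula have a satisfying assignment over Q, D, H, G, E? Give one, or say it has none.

Q=F; D=F; H=F; G=T; E=F

  (Q → E) ∧ (G ∧ ¬H) = True
    Q → E = True
    G ∧ ¬H = True
      ¬H = True
  (¬E ∧ ¬Q) ∨ ((D ∧ Q) ∧ ¬G) = True
    ¬E ∧ ¬Q = True
      ¬E = True
      ¬Q = True
    (D ∧ Q) ∧ ¬G = False
      D ∧ Q = False
      ¬G = False
Both conjuncts True, so the formula holds.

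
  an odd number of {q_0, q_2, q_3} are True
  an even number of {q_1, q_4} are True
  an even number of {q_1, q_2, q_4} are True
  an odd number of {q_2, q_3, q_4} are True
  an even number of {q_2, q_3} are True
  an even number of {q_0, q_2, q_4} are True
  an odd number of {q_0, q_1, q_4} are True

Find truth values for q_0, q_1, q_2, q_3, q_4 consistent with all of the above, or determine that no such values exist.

q_0 = True, q_1 = True, q_2 = False, q_3 = False, q_4 = True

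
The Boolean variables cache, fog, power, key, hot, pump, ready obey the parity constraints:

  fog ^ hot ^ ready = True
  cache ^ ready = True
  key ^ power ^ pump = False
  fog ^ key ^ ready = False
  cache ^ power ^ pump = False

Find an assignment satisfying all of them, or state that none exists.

cache = True, fog = True, power = True, key = True, hot = False, pump = False, ready = False

fog ^ hot ^ ready = T ^ F ^ F = True ✓
cache ^ ready = T ^ F = True ✓
key ^ power ^ pump = T ^ T ^ F = False ✓
fog ^ key ^ ready = T ^ T ^ F = False ✓
cache ^ power ^ pump = T ^ T ^ F = False ✓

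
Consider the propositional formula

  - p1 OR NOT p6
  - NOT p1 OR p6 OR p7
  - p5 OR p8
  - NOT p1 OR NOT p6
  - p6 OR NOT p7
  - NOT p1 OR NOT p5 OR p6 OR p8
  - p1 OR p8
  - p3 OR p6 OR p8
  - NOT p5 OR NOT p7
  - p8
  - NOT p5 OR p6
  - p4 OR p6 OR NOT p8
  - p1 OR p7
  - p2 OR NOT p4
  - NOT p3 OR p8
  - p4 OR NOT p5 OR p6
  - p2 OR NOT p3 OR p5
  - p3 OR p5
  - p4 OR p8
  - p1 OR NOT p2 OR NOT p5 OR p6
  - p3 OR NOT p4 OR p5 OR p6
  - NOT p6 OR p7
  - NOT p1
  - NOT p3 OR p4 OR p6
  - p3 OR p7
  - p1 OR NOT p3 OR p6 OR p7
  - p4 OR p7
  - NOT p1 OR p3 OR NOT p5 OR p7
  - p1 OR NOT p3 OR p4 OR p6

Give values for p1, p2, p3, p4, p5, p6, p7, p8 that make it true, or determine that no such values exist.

UNSATISFIABLE

Case p1 = True:
  Clause (NOT p1) is falsified — contradiction.
Case p1 = False:
  (p1 OR NOT p6) forces p6 = False.
  (p6 OR NOT p7) forces p7 = False.
  Clause (p1 OR p7) is falsified — contradiction.
Both cases fail, so the formula is unsatisfiable.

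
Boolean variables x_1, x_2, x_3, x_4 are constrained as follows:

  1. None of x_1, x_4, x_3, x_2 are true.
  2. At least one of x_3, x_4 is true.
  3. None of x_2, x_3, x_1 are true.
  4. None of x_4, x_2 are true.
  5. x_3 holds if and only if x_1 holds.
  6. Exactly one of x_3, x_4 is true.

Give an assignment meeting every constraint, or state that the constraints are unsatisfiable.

The formula is unsatisfiable.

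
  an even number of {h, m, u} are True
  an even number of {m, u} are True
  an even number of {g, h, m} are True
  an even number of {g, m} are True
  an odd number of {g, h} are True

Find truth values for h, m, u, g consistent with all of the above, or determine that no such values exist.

h: False, m: True, u: True, g: True

{h, m, u}: 2 true → even ✓
{m, u}: 2 true → even ✓
{g, h, m}: 2 true → even ✓
{g, m}: 2 true → even ✓
{g, h}: 1 true → odd ✓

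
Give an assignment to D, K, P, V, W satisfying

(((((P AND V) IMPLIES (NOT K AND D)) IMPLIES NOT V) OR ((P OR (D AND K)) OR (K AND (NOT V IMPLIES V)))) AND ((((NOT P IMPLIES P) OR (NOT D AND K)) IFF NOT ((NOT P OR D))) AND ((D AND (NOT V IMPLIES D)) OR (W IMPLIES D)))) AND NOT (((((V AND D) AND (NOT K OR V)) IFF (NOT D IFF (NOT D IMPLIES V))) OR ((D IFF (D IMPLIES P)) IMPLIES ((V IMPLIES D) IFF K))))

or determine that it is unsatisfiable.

UNSATISFIABLE

Case D = True: the formula simplifies to (((((P AND V) IMPLIES NOT K) IMPLIES NOT V) OR ((P OR K) OR (K AND (NOT V IMPLIES V)))) AND NOT ((NOT P IMPLIES P))) AND NOT ((NOT ((V AND (NOT K OR V))) OR (P IMPLIES K))).
  P = True: the conjunct NOT ((NOT P IMPLIES P)) becomes NOT ((False IMPLIES True)) = False.
  P = False: the conjunct NOT ((NOT ((V AND (NOT K OR V))) OR (P IMPLIES K))) becomes NOT ((NOT ((V AND (NOT K OR V))) OR True)) = False.
Case D = False: the conjunct NOT (((((V AND D) AND (NOT K OR V)) IFF (NOT D IFF (NOT D IMPLIES V))) OR ((D IFF (D IMPLIES P)) IMPLIES ((V IMPLIES D) IFF K)))) becomes NOT ((NOT V OR True)) = False.
Both cases fail — unsatisfiable.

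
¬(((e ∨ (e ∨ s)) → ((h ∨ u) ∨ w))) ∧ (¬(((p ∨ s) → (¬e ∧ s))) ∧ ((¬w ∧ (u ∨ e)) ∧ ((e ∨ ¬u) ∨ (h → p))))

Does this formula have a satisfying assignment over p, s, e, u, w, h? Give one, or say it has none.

p = True; s = True; e = True; u = False; w = False; h = False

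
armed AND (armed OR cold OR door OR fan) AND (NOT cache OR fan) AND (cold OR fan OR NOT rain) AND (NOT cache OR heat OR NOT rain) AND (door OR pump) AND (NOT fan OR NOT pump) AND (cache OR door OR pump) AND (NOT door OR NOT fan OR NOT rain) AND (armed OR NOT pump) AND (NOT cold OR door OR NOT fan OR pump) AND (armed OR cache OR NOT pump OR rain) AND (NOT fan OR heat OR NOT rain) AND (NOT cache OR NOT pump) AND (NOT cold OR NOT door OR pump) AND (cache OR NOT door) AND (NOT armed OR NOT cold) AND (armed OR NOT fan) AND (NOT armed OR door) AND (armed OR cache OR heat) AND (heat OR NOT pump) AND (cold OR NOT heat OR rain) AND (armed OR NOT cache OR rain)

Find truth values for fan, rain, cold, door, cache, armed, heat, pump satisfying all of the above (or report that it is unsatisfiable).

fan: True, rain: False, cold: False, door: True, cache: True, armed: True, heat: False, pump: False

Unit clause (armed) forces armed = True.
In (NOT armed OR NOT cold) only NOT cold is left, so cold = False.
In (NOT armed OR door) only door is left, so door = True.
In (cache OR NOT door) only cache is left, so cache = True.
In (NOT cache OR fan) only fan is left, so fan = True.
In (NOT fan OR NOT pump) only NOT pump is left, so pump = False.
In (NOT door OR NOT fan OR NOT rain) only NOT rain is left, so rain = False.
In (cold OR NOT heat OR rain) only NOT heat is left, so heat = False.
All clauses satisfied.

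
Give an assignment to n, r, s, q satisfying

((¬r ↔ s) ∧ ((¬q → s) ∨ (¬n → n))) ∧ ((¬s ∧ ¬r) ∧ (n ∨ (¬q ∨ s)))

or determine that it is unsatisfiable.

Case s = True: the conjunct ¬s is False.
Case s = False: the formula simplifies to (r ∧ (q ∨ (¬n → n))) ∧ (¬r ∧ (n ∨ ¬q)).
  r = True: the conjunct ¬r is False.
  r = False: the conjunct r is False.
Both cases fail — unsatisfiable.

UNSATISFIABLE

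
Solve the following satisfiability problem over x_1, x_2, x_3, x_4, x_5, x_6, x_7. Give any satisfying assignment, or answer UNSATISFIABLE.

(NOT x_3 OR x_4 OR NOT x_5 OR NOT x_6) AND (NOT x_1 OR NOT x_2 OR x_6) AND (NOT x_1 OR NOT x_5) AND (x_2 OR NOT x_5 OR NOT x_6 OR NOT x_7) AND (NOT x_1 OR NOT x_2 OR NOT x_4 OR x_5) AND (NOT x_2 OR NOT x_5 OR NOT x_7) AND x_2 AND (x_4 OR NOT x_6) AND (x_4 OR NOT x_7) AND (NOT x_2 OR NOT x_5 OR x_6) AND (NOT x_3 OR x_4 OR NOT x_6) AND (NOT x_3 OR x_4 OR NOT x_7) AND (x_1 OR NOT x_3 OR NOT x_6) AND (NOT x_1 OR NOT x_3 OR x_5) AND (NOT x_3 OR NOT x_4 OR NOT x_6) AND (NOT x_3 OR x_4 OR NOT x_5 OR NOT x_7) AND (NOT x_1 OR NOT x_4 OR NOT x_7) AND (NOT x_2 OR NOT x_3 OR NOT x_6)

Unit clause (x_2) forces x_2 = True.
Set x_1 = False.
Set x_3 = False.
Set x_4 = False.
  then (x_4 OR NOT x_6) forces x_6 = False.
  then (x_4 OR NOT x_7) forces x_7 = False.
  then (NOT x_2 OR NOT x_5 OR x_6) forces x_5 = False.
All clauses satisfied.

x_1 = False, x_2 = True, x_3 = False, x_4 = False, x_5 = False, x_6 = False, x_7 = False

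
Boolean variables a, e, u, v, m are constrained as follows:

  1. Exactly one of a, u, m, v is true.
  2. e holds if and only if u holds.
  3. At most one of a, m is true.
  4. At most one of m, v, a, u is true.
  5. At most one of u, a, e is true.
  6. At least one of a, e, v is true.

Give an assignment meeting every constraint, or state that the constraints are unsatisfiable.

a: False, e: False, u: False, v: True, m: False

  (1) {a, u, m, v}: 1 true — exactly one ✓
  (2) e=F, u=F — same ✓
  (3) {a, m}: 0 true — at most one ✓
  (4) {m, v, a, u}: 1 true — at most one ✓
  (5) {u, a, e}: 0 true — at most one ✓
  (6) {a, e, v}: 1 true — at least one ✓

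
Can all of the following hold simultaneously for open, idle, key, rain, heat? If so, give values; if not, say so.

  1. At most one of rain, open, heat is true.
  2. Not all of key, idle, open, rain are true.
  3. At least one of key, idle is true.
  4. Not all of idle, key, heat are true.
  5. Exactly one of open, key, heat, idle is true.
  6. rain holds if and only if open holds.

open: False, idle: False, key: True, rain: False, heat: False

  (1) {rain, open, heat}: 0 true — at most one ✓
  (2) {key, idle, open, rain}: 1/4 true — not all ✓
  (3) {key, idle}: 1 true — at least one ✓
  (4) {idle, key, heat}: 1/3 true — not all ✓
  (5) {open, key, heat, idle}: 1 true — exactly one ✓
  (6) rain=F, open=F — same ✓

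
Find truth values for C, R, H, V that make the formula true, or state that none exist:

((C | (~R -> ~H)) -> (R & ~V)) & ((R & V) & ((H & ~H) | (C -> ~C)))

Case R = True: the formula simplifies to ~V & (V & ((H & ~H) | (C -> ~C))).
  V = True: the conjunct ~V is False.
  V = False: the conjunct V is False.
Case R = False: the conjunct R is False.
Both cases fail — unsatisfiable.

The formula is unsatisfiable.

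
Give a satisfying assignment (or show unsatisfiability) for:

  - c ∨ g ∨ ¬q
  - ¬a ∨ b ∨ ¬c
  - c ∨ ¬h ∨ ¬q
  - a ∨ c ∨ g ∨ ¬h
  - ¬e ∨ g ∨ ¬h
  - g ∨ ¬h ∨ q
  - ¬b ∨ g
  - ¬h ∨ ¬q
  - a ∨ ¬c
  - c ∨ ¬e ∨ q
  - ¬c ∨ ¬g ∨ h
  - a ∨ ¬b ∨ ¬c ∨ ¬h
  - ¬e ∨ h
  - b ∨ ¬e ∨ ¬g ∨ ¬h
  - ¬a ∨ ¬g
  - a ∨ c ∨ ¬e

g=F, h=F, e=F, c=F, a=T, q=F, b=F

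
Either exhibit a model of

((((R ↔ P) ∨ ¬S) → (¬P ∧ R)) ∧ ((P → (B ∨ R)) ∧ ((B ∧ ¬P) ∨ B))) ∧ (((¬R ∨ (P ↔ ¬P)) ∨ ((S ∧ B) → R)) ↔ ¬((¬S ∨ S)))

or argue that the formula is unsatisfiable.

UNSATISFIABLE

The conjunct ((¬R ∨ (P ↔ ¬P)) ∨ ((S ∧ B) → R)) ↔ ¬((¬S ∨ S)) is unsatisfiable on its own:
  R = True: simplifies to ¬((¬S ∨ S)).
    S = True: this becomes ¬((False ∨ True)) = False.
    S = False: this becomes ¬((True ∨ False)) = False.
  R = False: simplifies to ¬((¬S ∨ S)).
    S = True: this becomes ¬((False ∨ True)) = False.
    S = False: this becomes ¬((True ∨ False)) = False.
So the whole conjunction is unsatisfiable.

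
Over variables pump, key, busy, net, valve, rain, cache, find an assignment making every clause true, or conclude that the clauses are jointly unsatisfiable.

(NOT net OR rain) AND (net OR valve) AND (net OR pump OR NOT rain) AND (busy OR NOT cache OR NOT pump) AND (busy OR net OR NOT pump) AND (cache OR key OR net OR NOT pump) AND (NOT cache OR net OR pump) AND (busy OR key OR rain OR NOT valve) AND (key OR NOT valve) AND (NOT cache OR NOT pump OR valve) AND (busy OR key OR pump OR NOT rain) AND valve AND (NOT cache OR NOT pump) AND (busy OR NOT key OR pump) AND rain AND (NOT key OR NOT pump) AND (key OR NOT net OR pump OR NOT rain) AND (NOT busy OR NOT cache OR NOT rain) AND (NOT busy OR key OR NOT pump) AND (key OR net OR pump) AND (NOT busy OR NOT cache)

Unit clause (valve) forces valve = True.
Unit clause (rain) forces rain = True.
In (key OR NOT valve) only key is left, so key = True.
In (NOT key OR NOT pump) only NOT pump is left, so pump = False.
In (net OR pump OR NOT rain) only net is left, so net = True.
In (busy OR NOT key OR pump) only busy is left, so busy = True.
In (NOT busy OR NOT cache OR NOT rain) only NOT cache is left, so cache = False.
All clauses satisfied.

pump: False, key: True, busy: True, net: True, valve: True, rain: True, cache: False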